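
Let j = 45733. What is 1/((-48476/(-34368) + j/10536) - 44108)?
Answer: -1257296/55449581083 ≈ -2.2675e-5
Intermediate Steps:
1/((-48476/(-34368) + j/10536) - 44108) = 1/((-48476/(-34368) + 45733/10536) - 44108) = 1/((-48476*(-1/34368) + 45733*(1/10536)) - 44108) = 1/((12119/8592 + 45733/10536) - 44108) = 1/(7230885/1257296 - 44108) = 1/(-55449581083/1257296) = -1257296/55449581083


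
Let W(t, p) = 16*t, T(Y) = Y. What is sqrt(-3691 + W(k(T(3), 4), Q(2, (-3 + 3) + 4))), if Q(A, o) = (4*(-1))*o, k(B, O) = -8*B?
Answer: 5*I*sqrt(163) ≈ 63.836*I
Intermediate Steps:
Q(A, o) = -4*o
sqrt(-3691 + W(k(T(3), 4), Q(2, (-3 + 3) + 4))) = sqrt(-3691 + 16*(-8*3)) = sqrt(-3691 + 16*(-24)) = sqrt(-3691 - 384) = sqrt(-4075) = 5*I*sqrt(163)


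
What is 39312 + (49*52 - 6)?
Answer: 41854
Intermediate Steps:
39312 + (49*52 - 6) = 39312 + (2548 - 6) = 39312 + 2542 = 41854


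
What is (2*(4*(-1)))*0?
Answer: 0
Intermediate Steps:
(2*(4*(-1)))*0 = (2*(-4))*0 = -8*0 = 0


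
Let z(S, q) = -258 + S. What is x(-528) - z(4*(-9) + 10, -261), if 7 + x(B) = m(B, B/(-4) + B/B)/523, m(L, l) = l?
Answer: 145004/523 ≈ 277.25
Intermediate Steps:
x(B) = -3660/523 - B/2092 (x(B) = -7 + (B/(-4) + B/B)/523 = -7 + (B*(-¼) + 1)*(1/523) = -7 + (-B/4 + 1)*(1/523) = -7 + (1 - B/4)*(1/523) = -7 + (1/523 - B/2092) = -3660/523 - B/2092)
x(-528) - z(4*(-9) + 10, -261) = (-3660/523 - 1/2092*(-528)) - (-258 + (4*(-9) + 10)) = (-3660/523 + 132/523) - (-258 + (-36 + 10)) = -3528/523 - (-258 - 26) = -3528/523 - 1*(-284) = -3528/523 + 284 = 145004/523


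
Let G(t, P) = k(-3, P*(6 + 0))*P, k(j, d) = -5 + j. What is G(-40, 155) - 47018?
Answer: -48258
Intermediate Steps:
G(t, P) = -8*P (G(t, P) = (-5 - 3)*P = -8*P)
G(-40, 155) - 47018 = -8*155 - 47018 = -1240 - 47018 = -48258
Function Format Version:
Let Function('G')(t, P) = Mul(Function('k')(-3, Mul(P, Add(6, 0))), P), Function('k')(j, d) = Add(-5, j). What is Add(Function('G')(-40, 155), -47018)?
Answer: -48258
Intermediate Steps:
Function('G')(t, P) = Mul(-8, P) (Function('G')(t, P) = Mul(Add(-5, -3), P) = Mul(-8, P))
Add(Function('G')(-40, 155), -47018) = Add(Mul(-8, 155), -47018) = Add(-1240, -47018) = -48258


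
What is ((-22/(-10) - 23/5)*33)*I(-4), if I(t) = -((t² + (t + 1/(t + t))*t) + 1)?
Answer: 13266/5 ≈ 2653.2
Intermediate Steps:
I(t) = -1 - t² - t*(t + 1/(2*t)) (I(t) = -((t² + (t + 1/(2*t))*t) + 1) = -((t² + t*(t + 1/(2*t))) + 1) = -(1 + t² + t*(t + 1/(2*t))) = -1 - t² - t*(t + 1/(2*t)))
((-22/(-10) - 23/5)*33)*I(-4) = ((-22/(-10) - 23/5)*33)*(-3/2 - 2*(-4)²) = ((-22*(-⅒) - 23*⅕)*33)*(-3/2 - 2*16) = ((11/5 - 23/5)*33)*(-3/2 - 32) = -12/5*33*(-67/2) = -396/5*(-67/2) = 13266/5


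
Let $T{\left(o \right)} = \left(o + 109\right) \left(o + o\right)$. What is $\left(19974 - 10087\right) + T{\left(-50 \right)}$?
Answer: $3987$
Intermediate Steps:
$T{\left(o \right)} = 2 o \left(109 + o\right)$ ($T{\left(o \right)} = \left(109 + o\right) 2 o = 2 o \left(109 + o\right)$)
$\left(19974 - 10087\right) + T{\left(-50 \right)} = \left(19974 - 10087\right) + 2 \left(-50\right) \left(109 - 50\right) = 9887 + 2 \left(-50\right) 59 = 9887 - 5900 = 3987$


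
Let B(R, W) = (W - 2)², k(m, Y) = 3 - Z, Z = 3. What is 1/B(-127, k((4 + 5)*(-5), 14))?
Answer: ¼ ≈ 0.25000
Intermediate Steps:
k(m, Y) = 0 (k(m, Y) = 3 - 1*3 = 3 - 3 = 0)
B(R, W) = (-2 + W)²
1/B(-127, k((4 + 5)*(-5), 14)) = 1/((-2 + 0)²) = 1/((-2)²) = 1/4 = ¼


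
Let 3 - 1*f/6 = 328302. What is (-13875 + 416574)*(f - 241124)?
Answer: -890334467682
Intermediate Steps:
f = -1969794 (f = 18 - 6*328302 = 18 - 1969812 = -1969794)
(-13875 + 416574)*(f - 241124) = (-13875 + 416574)*(-1969794 - 241124) = 402699*(-2210918) = -890334467682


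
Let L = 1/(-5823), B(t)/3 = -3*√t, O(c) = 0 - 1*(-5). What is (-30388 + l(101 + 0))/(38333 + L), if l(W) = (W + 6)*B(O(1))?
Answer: -88474662/111606529 - 5607549*√5/223213058 ≈ -0.84891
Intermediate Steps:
O(c) = 5 (O(c) = 0 + 5 = 5)
B(t) = -9*√t (B(t) = 3*(-3*√t) = -9*√t)
l(W) = -9*√5*(6 + W) (l(W) = (W + 6)*(-9*√5) = (6 + W)*(-9*√5) = -9*√5*(6 + W))
L = -1/5823 ≈ -0.00017173
(-30388 + l(101 + 0))/(38333 + L) = (-30388 + 9*√5*(-6 - (101 + 0)))/(38333 - 1/5823) = (-30388 + 9*√5*(-6 - 1*101))/(223213058/5823) = (-30388 + 9*√5*(-6 - 101))*(5823/223213058) = (-30388 + 9*√5*(-107))*(5823/223213058) = (-30388 - 963*√5)*(5823/223213058) = -88474662/111606529 - 5607549*√5/223213058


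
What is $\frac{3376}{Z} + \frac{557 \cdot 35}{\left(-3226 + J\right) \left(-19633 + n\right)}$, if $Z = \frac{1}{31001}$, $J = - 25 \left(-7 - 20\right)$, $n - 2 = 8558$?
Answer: $\frac{2956336732932343}{28247223} \approx 1.0466 \cdot 10^{8}$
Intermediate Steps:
$n = 8560$ ($n = 2 + 8558 = 8560$)
$J = 675$ ($J = \left(-25\right) \left(-27\right) = 675$)
$Z = \frac{1}{31001} \approx 3.2257 \cdot 10^{-5}$
$\frac{3376}{Z} + \frac{557 \cdot 35}{\left(-3226 + J\right) \left(-19633 + n\right)} = 3376 \frac{1}{\frac{1}{31001}} + \frac{557 \cdot 35}{\left(-3226 + 675\right) \left(-19633 + 8560\right)} = 3376 \cdot 31001 + \frac{19495}{\left(-2551\right) \left(-11073\right)} = 104659376 + \frac{19495}{28247223} = \frac{2956336732932343}{28247223}$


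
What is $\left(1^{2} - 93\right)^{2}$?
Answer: $8464$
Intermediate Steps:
$\left(1^{2} - 93\right)^{2} = \left(1 - 93\right)^{2} = \left(-92\right)^{2} = 8464$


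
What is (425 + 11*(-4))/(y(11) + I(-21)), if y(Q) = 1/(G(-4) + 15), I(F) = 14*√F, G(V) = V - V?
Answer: 5715/926101 - 1200150*I*√21/926101 ≈ 0.006171 - 5.9386*I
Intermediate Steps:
G(V) = 0
y(Q) = 1/15 (y(Q) = 1/(0 + 15) = 1/15)
(425 + 11*(-4))/(y(11) + I(-21)) = (425 + 11*(-4))/(1/15 + 14*√(-21)) = (425 - 44)/(1/15 + 14*(I*√21)) = 381/(1/15 + 14*I*√21)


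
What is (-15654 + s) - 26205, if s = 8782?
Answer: -33077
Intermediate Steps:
(-15654 + s) - 26205 = (-15654 + 8782) - 26205 = -6872 - 26205 = -33077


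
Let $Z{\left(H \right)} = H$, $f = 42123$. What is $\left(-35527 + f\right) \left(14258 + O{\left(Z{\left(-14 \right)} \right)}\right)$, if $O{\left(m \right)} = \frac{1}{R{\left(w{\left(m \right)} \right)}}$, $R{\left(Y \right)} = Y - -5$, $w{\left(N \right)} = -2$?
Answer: $\frac{282143900}{3} \approx 9.4048 \cdot 10^{7}$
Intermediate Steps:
$R{\left(Y \right)} = 5 + Y$ ($R{\left(Y \right)} = Y + 5 = 5 + Y$)
$O{\left(m \right)} = \frac{1}{3}$ ($O{\left(m \right)} = \frac{1}{5 - 2} = \frac{1}{3}$)
$\left(-35527 + f\right) \left(14258 + O{\left(Z{\left(-14 \right)} \right)}\right) = \left(-35527 + 42123\right) \left(14258 + \frac{1}{3}\right) = 6596 \cdot \frac{42775}{3} = \frac{282143900}{3}$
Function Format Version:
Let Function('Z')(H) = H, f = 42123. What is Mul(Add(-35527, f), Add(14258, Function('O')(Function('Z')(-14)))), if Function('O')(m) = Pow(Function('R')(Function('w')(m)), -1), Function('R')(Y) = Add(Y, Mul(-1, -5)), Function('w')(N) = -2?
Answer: Rational(282143900, 3) ≈ 9.4048e+7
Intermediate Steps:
Function('R')(Y) = Add(5, Y) (Function('R')(Y) = Add(Y, 5) = Add(5, Y))
Function('O')(m) = Rational(1, 3) (Function('O')(m) = Pow(Add(5, -2), -1) = Pow(3, -1) = Rational(1, 3))
Mul(Add(-35527, f), Add(14258, Function('O')(Function('Z')(-14)))) = Mul(Add(-35527, 42123), Add(14258, Rational(1, 3))) = Mul(6596, Rational(42775, 3)) = Rational(282143900, 3)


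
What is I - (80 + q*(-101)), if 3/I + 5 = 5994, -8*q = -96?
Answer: 6779551/5989 ≈ 1132.0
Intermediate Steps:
q = 12 (q = -⅛*(-96) = 12)
I = 3/5989 (I = 3/(-5 + 5994) = 3/5989 ≈ 0.00050092)
I - (80 + q*(-101)) = 3/5989 - (80 + 12*(-101)) = 3/5989 - (80 - 1212) = 3/5989 - 1*(-1132) = 3/5989 + 1132 = 6779551/5989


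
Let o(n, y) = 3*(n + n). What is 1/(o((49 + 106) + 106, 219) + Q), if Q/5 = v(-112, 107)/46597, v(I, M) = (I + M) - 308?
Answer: 46597/72969337 ≈ 0.00063858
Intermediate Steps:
v(I, M) = -308 + I + M
o(n, y) = 6*n (o(n, y) = 3*(2*n) = 6*n)
Q = -1565/46597 (Q = 5*((-308 - 112 + 107)/46597) = 5*(-313*1/46597) = 5*(-313/46597) = -1565/46597 ≈ -0.033586)
1/(o((49 + 106) + 106, 219) + Q) = 1/(6*((49 + 106) + 106) - 1565/46597) = 1/(6*(155 + 106) - 1565/46597) = 1/(6*261 - 1565/46597) = 1/(1566 - 1565/46597) = 1/(72969337/46597) = 46597/72969337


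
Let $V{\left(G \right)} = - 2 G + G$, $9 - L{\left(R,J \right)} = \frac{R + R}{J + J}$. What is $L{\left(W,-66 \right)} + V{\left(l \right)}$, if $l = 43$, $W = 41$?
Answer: $- \frac{2203}{66} \approx -33.379$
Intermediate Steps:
$L{\left(R,J \right)} = 9 - \frac{R}{J}$ ($L{\left(R,J \right)} = 9 - \frac{R + R}{J + J} = 9 - \frac{2 R}{2 J} = 9 - 2 R \frac{1}{2 J} = 9 - \frac{R}{J}$)
$V{\left(G \right)} = - G$
$L{\left(W,-66 \right)} + V{\left(l \right)} = \left(9 - \frac{41}{-66}\right) - 43 = \left(9 - 41 \left(- \frac{1}{66}\right)\right) - 43 = \left(9 + \frac{41}{66}\right) - 43 = \frac{635}{66} - 43 = - \frac{2203}{66}$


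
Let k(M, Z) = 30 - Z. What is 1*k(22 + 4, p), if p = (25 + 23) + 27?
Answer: -45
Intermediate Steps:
p = 75 (p = 48 + 27 = 75)
1*k(22 + 4, p) = 1*(30 - 1*75) = 1*(30 - 75) = 1*(-45) = -45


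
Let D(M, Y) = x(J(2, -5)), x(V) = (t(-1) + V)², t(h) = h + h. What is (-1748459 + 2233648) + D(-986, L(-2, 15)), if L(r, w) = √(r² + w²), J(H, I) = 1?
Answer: 485190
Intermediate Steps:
t(h) = 2*h
x(V) = (-2 + V)² (x(V) = (2*(-1) + V)² = (-2 + V)²)
D(M, Y) = 1 (D(M, Y) = (-2 + 1)² = (-1)² = 1)
(-1748459 + 2233648) + D(-986, L(-2, 15)) = (-1748459 + 2233648) + 1 = 485189 + 1 = 485190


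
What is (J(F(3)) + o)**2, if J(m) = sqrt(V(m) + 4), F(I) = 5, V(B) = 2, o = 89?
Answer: (89 + sqrt(6))**2 ≈ 8363.0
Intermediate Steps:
J(m) = sqrt(6) (J(m) = sqrt(2 + 4) = sqrt(6))
(J(F(3)) + o)**2 = (sqrt(6) + 89)**2 = (89 + sqrt(6))**2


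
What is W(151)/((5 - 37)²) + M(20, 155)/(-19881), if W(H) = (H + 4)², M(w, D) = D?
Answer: 477482305/20358144 ≈ 23.454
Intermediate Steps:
W(H) = (4 + H)²
W(151)/((5 - 37)²) + M(20, 155)/(-19881) = (4 + 151)²/((5 - 37)²) + 155/(-19881) = 155²/((-32)²) + 155*(-1/19881) = 24025/1024 - 155/19881 = 477482305/20358144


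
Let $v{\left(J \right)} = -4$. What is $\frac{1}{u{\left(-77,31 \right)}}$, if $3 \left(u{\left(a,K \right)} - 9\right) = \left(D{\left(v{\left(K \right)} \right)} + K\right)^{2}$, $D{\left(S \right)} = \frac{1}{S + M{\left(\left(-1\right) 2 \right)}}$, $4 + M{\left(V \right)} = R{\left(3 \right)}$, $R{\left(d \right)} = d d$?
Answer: $\frac{3}{1051} \approx 0.0028544$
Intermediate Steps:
$R{\left(d \right)} = d^{2}$
$M{\left(V \right)} = 5$ ($M{\left(V \right)} = -4 + 3^{2} = -4 + 9 = 5$)
$D{\left(S \right)} = \frac{1}{5 + S}$ ($D{\left(S \right)} = \frac{1}{S + 5} = \frac{1}{5 + S}$)
$u{\left(a,K \right)} = 9 + \frac{\left(1 + K\right)^{2}}{3}$ ($u{\left(a,K \right)} = 9 + \frac{\left(\frac{1}{5 - 4} + K\right)^{2}}{3} = 9 + \frac{\left(1^{-1} + K\right)^{2}}{3} = 9 + \frac{\left(1 + K\right)^{2}}{3}$)
$\frac{1}{u{\left(-77,31 \right)}} = \frac{1}{9 + \frac{\left(1 + 31\right)^{2}}{3}} = \frac{1}{9 + \frac{32^{2}}{3}} = \frac{1}{9 + \frac{1}{3} \cdot 1024} = \frac{1}{9 + \frac{1024}{3}} = \frac{1}{\frac{1051}{3}} = \frac{3}{1051}$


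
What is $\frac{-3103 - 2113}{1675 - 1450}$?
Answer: $- \frac{5216}{225} \approx -23.182$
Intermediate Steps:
$\frac{-3103 - 2113}{1675 - 1450} = \frac{-3103 - 2113}{225} = \left(-3103 - 2113\right) \frac{1}{225} = \left(-5216\right) \frac{1}{225} = - \frac{5216}{225}$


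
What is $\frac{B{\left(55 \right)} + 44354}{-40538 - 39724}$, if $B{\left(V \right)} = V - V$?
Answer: $- \frac{22177}{40131} \approx -0.55262$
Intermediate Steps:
$B{\left(V \right)} = 0$
$\frac{B{\left(55 \right)} + 44354}{-40538 - 39724} = \frac{0 + 44354}{-40538 - 39724} = \frac{44354}{-80262} = 44354 \left(- \frac{1}{80262}\right) = - \frac{22177}{40131}$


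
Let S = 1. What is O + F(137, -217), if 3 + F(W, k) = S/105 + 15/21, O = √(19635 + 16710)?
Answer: -239/105 + √36345 ≈ 188.37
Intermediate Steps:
O = √36345 ≈ 190.64
F(W, k) = -239/105 (F(W, k) = -3 + (1/105 + 15/21) = -3 + (1*(1/105) + 15*(1/21)) = -3 + (1/105 + 5/7) = -3 + 76/105 = -239/105)
O + F(137, -217) = √36345 - 239/105 = -239/105 + √36345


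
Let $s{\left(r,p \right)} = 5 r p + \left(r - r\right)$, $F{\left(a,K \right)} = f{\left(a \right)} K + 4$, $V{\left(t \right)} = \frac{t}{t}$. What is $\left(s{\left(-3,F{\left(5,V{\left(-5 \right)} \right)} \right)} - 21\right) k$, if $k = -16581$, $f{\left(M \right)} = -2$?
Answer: $845631$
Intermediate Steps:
$V{\left(t \right)} = 1$
$F{\left(a,K \right)} = 4 - 2 K$ ($F{\left(a,K \right)} = - 2 K + 4 = 4 - 2 K$)
$s{\left(r,p \right)} = 5 p r$ ($s{\left(r,p \right)} = 5 p r + 0 = 5 p r$)
$\left(s{\left(-3,F{\left(5,V{\left(-5 \right)} \right)} \right)} - 21\right) k = \left(5 \left(4 - 2\right) \left(-3\right) - 21\right) \left(-16581\right) = \left(5 \cdot 2 \left(-3\right) - 21\right) \left(-16581\right) = \left(-30 - 21\right) \left(-16581\right) = \left(-51\right) \left(-16581\right) = 845631$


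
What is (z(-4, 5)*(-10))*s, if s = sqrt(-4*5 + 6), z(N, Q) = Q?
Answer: -50*I*sqrt(14) ≈ -187.08*I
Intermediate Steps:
s = I*sqrt(14) (s = sqrt(-20 + 6) = sqrt(-14) = I*sqrt(14) ≈ 3.7417*I)
(z(-4, 5)*(-10))*s = (5*(-10))*(I*sqrt(14)) = -50*I*sqrt(14)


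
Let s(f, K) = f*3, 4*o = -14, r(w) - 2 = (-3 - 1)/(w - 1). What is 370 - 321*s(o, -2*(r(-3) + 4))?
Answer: 7481/2 ≈ 3740.5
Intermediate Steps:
r(w) = 2 - 4/(-1 + w) (r(w) = 2 + (-3 - 1)/(w - 1) = 2 - 4/(-1 + w))
o = -7/2 (o = (¼)*(-14) = -7/2 ≈ -3.5000)
s(f, K) = 3*f
370 - 321*s(o, -2*(r(-3) + 4)) = 370 - 963*(-7)/2 = 370 - 321*(-21/2) = 370 + 6741/2 = 7481/2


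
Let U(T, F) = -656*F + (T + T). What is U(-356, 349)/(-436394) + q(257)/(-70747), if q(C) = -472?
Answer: 1175246500/2205254737 ≈ 0.53293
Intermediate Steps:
U(T, F) = -656*F + 2*T
U(-356, 349)/(-436394) + q(257)/(-70747) = (-656*349 + 2*(-356))/(-436394) - 472/(-70747) = (-228944 - 712)*(-1/436394) - 472*(-1/70747) = -229656*(-1/436394) + 472/70747 = 16404/31171 + 472/70747 = 1175246500/2205254737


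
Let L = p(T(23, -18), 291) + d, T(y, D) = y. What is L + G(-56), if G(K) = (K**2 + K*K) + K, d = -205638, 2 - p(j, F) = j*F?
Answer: -206113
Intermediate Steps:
p(j, F) = 2 - F*j (p(j, F) = 2 - j*F = 2 - F*j)
G(K) = K + 2*K**2 (G(K) = (K**2 + K**2) + K = 2*K**2 + K = K + 2*K**2)
L = -212329 (L = (2 - 1*291*23) - 205638 = (2 - 6693) - 205638 = -6691 - 205638 = -212329)
L + G(-56) = -212329 - 56*(1 + 2*(-56)) = -212329 - 56*(1 - 112) = -212329 - 56*(-111) = -212329 + 6216 = -206113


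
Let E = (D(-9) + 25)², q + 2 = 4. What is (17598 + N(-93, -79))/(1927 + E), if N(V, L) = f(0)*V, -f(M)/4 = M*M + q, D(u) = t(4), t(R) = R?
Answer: 9171/1384 ≈ 6.6264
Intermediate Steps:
q = 2 (q = -2 + 4 = 2)
D(u) = 4
f(M) = -8 - 4*M² (f(M) = -4*(M*M + 2) = -4*(M² + 2) = -4*(2 + M²) = -8 - 4*M²)
E = 841 (E = (4 + 25)² = 29² = 841)
N(V, L) = -8*V (N(V, L) = (-8 - 4*0²)*V = (-8 - 4*0)*V = (-8 + 0)*V = -8*V)
(17598 + N(-93, -79))/(1927 + E) = (17598 - 8*(-93))/(1927 + 841) = (17598 + 744)/2768 = 18342*(1/2768) = 9171/1384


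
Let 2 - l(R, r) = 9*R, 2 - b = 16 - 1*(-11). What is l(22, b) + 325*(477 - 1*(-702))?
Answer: 382979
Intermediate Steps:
b = -25 (b = 2 - (16 - 1*(-11)) = 2 - (16 + 11) = 2 - 1*27 = 2 - 27 = -25)
l(R, r) = 2 - 9*R
l(22, b) + 325*(477 - 1*(-702)) = (2 - 9*22) + 325*(477 - 1*(-702)) = (2 - 198) + 325*(477 + 702) = -196 + 325*1179 = -196 + 383175 = 382979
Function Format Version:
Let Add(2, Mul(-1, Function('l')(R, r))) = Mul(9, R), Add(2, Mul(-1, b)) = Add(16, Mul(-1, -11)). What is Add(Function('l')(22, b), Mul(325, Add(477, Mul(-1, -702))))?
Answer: 382979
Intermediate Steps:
b = -25 (b = Add(2, Mul(-1, Add(16, Mul(-1, -11)))) = Add(2, Mul(-1, Add(16, 11))) = Add(2, Mul(-1, 27)) = Add(2, -27) = -25)
Function('l')(R, r) = Add(2, Mul(-9, R)) (Function('l')(R, r) = Add(2, Mul(-1, Mul(9, R))) = Add(2, Mul(-9, R)))
Add(Function('l')(22, b), Mul(325, Add(477, Mul(-1, -702)))) = Add(Add(2, Mul(-9, 22)), Mul(325, Add(477, Mul(-1, -702)))) = Add(Add(2, -198), Mul(325, Add(477, 702))) = Add(-196, Mul(325, 1179)) = Add(-196, 383175) = 382979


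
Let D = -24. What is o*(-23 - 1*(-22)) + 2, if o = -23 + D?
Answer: 49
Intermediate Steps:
o = -47 (o = -23 - 24 = -47)
o*(-23 - 1*(-22)) + 2 = -47*(-23 - 1*(-22)) + 2 = -47*(-23 + 22) + 2 = -47*(-1) + 2 = 47 + 2 = 49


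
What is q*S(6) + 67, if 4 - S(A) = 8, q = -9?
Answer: 103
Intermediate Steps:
S(A) = -4 (S(A) = 4 - 1*8 = 4 - 8 = -4)
q*S(6) + 67 = -9*(-4) + 67 = 36 + 67 = 103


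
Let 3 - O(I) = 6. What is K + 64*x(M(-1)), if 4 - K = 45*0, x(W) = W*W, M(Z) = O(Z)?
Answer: 580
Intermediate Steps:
O(I) = -3 (O(I) = 3 - 1*6 = 3 - 6 = -3)
M(Z) = -3
x(W) = W²
K = 4 (K = 4 - 45*0 = 4 - 1*0 = 4 + 0 = 4)
K + 64*x(M(-1)) = 4 + 64*(-3)² = 4 + 64*9 = 4 + 576 = 580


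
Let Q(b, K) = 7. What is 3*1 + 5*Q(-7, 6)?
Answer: 38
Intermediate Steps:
3*1 + 5*Q(-7, 6) = 3*1 + 5*7 = 3 + 35 = 38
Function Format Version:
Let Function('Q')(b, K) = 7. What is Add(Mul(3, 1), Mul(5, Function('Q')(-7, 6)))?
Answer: 38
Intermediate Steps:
Add(Mul(3, 1), Mul(5, Function('Q')(-7, 6))) = Add(Mul(3, 1), Mul(5, 7)) = Add(3, 35) = 38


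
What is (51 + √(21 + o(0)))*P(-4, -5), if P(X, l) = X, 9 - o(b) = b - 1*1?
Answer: -204 - 4*√31 ≈ -226.27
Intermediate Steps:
o(b) = 10 - b (o(b) = 9 - (b - 1*1) = 9 - (b - 1) = 9 - (-1 + b) = 9 + (1 - b) = 10 - b)
(51 + √(21 + o(0)))*P(-4, -5) = (51 + √(21 + (10 - 1*0)))*(-4) = (51 + √(21 + (10 + 0)))*(-4) = (51 + √(21 + 10))*(-4) = (51 + √31)*(-4) = -204 - 4*√31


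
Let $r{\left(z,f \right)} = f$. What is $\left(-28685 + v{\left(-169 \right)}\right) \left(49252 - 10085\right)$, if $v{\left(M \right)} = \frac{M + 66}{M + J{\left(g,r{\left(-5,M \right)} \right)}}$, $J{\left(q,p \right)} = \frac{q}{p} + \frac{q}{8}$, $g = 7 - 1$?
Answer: $- \frac{127808370120719}{113761} \approx -1.1235 \cdot 10^{9}$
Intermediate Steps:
$g = 6$
$J{\left(q,p \right)} = \frac{q}{8} + \frac{q}{p}$ ($J{\left(q,p \right)} = \frac{q}{p} + q \frac{1}{8} = \frac{q}{p} + \frac{q}{8} = \frac{q}{8} + \frac{q}{p}$)
$v{\left(M \right)} = \frac{66 + M}{\frac{3}{4} + M + \frac{6}{M}}$ ($v{\left(M \right)} = \frac{M + 66}{M + \left(\frac{1}{8} \cdot 6 + \frac{6}{M}\right)} = \frac{66 + M}{M + \left(\frac{3}{4} + \frac{6}{M}\right)} = \frac{66 + M}{\frac{3}{4} + M + \frac{6}{M}}$)
$\left(-28685 + v{\left(-169 \right)}\right) \left(49252 - 10085\right) = \left(-28685 + 4 \left(-169\right) \frac{1}{24 - 169 \left(3 + 4 \left(-169\right)\right)} \left(66 - 169\right)\right) \left(49252 - 10085\right) = \left(-28685 + 4 \left(-169\right) \frac{1}{24 - 169 \left(3 - 676\right)} \left(-103\right)\right) 39167 = \left(-28685 + 4 \left(-169\right) \frac{1}{24 - -113737} \left(-103\right)\right) 39167 = \left(-28685 + 4 \left(-169\right) \frac{1}{24 + 113737} \left(-103\right)\right) 39167 = \left(-28685 + 4 \left(-169\right) \frac{1}{113761} \left(-103\right)\right) 39167 = \left(-28685 + \frac{69628}{113761}\right) 39167 = \left(- \frac{3263164657}{113761}\right) 39167 = - \frac{127808370120719}{113761}$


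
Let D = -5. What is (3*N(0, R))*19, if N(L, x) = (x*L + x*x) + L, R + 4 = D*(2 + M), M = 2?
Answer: 32832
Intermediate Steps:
R = -24 (R = -4 - 5*(2 + 2) = -4 - 5*4 = -4 - 20 = -24)
N(L, x) = L + x² + L*x (N(L, x) = (L*x + x²) + L = (x² + L*x) + L = L + x² + L*x)
(3*N(0, R))*19 = (3*(0 + (-24)² + 0*(-24)))*19 = (3*(0 + 576 + 0))*19 = (3*576)*19 = 1728*19 = 32832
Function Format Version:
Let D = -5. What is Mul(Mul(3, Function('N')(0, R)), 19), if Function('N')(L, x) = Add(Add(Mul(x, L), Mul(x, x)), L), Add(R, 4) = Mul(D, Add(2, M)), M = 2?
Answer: 32832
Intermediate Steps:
R = -24 (R = Add(-4, Mul(-5, Add(2, 2))) = Add(-4, Mul(-5, 4)) = Add(-4, -20) = -24)
Function('N')(L, x) = Add(L, Pow(x, 2), Mul(L, x)) (Function('N')(L, x) = Add(Add(Mul(L, x), Pow(x, 2)), L) = Add(Add(Pow(x, 2), Mul(L, x)), L) = Add(L, Pow(x, 2), Mul(L, x)))
Mul(Mul(3, Function('N')(0, R)), 19) = Mul(Mul(3, Add(0, Pow(-24, 2), Mul(0, -24))), 19) = Mul(Mul(3, Add(0, 576, 0)), 19) = Mul(Mul(3, 576), 19) = Mul(1728, 19) = 32832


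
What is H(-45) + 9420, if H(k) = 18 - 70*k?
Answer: 12588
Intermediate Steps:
H(-45) + 9420 = (18 - 70*(-45)) + 9420 = (18 + 3150) + 9420 = 3168 + 9420 = 12588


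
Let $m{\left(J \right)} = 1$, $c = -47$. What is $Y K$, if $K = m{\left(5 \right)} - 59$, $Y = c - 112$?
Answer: $9222$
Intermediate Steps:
$Y = -159$ ($Y = -47 - 112 = -159$)
$K = -58$ ($K = 1 - 59 = -58$)
$Y K = \left(-159\right) \left(-58\right) = 9222$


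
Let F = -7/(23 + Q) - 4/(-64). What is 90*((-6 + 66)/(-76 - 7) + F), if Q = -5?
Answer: -62705/664 ≈ -94.435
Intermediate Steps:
F = -47/144 (F = -7/(23 - 5) - 4/(-64) = -7/18 - 4*(-1/64) = -7*1/18 + 1/16 = -7/18 + 1/16 = -47/144 ≈ -0.32639)
90*((-6 + 66)/(-76 - 7) + F) = 90*((-6 + 66)/(-76 - 7) - 47/144) = 90*(60/(-83) - 47/144) = 90*(60*(-1/83) - 47/144) = 90*(-60/83 - 47/144) = 90*(-12541/11952) = -62705/664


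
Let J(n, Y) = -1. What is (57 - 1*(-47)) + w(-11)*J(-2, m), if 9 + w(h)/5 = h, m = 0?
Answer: 204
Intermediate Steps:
w(h) = -45 + 5*h
(57 - 1*(-47)) + w(-11)*J(-2, m) = (57 - 1*(-47)) + (-45 + 5*(-11))*(-1) = (57 + 47) + (-45 - 55)*(-1) = 104 - 100*(-1) = 104 + 100 = 204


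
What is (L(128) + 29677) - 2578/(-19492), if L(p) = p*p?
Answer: 448911795/9746 ≈ 46061.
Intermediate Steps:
L(p) = p²
(L(128) + 29677) - 2578/(-19492) = (128² + 29677) - 2578/(-19492) = (16384 + 29677) - 2578*(-1/19492) = 46061 + 1289/9746 = 448911795/9746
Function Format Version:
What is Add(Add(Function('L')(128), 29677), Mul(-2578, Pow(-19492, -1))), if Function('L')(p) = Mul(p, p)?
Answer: Rational(448911795, 9746) ≈ 46061.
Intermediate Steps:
Function('L')(p) = Pow(p, 2)
Add(Add(Function('L')(128), 29677), Mul(-2578, Pow(-19492, -1))) = Add(Add(Pow(128, 2), 29677), Mul(-2578, Pow(-19492, -1))) = Add(Add(16384, 29677), Mul(-2578, Rational(-1, 19492))) = Add(46061, Rational(1289, 9746)) = Rational(448911795, 9746)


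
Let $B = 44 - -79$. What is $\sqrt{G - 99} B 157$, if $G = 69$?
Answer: $19311 i \sqrt{30} \approx 1.0577 \cdot 10^{5} i$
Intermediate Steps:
$B = 123$ ($B = 44 + 79 = 123$)
$\sqrt{G - 99} B 157 = \sqrt{69 - 99} \cdot 123 \cdot 157 = \sqrt{-30} \cdot 123 \cdot 157 = i \sqrt{30} \cdot 123 \cdot 157 = 123 i \sqrt{30} \cdot 157 = 19311 i \sqrt{30}$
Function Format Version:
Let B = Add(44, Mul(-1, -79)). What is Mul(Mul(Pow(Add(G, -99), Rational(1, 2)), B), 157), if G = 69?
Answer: Mul(19311, I, Pow(30, Rational(1, 2))) ≈ Mul(1.0577e+5, I)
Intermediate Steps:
B = 123 (B = Add(44, 79) = 123)
Mul(Mul(Pow(Add(G, -99), Rational(1, 2)), B), 157) = Mul(Mul(Pow(Add(69, -99), Rational(1, 2)), 123), 157) = Mul(Mul(Pow(-30, Rational(1, 2)), 123), 157) = Mul(Mul(Mul(I, Pow(30, Rational(1, 2))), 123), 157) = Mul(Mul(123, I, Pow(30, Rational(1, 2))), 157) = Mul(19311, I, Pow(30, Rational(1, 2)))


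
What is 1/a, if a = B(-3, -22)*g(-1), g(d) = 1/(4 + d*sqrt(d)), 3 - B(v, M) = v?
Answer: 2/3 - I/6 ≈ 0.66667 - 0.16667*I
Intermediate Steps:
B(v, M) = 3 - v
g(d) = 1/(4 + d**(3/2))
a = 6*(4 + I)/17 (a = (3 - 1*(-3))/(4 + (-1)**(3/2)) = (3 + 3)/(4 - I) = 6*((4 + I)/17) = 6*(4 + I)/17 ≈ 1.4118 + 0.35294*I)
1/a = 1/(24/17 + 6*I/17) = 17*(24/17 - 6*I/17)/36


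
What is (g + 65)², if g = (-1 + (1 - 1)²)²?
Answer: 4356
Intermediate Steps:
g = 1 (g = (-1 + 0²)² = (-1 + 0)² = (-1)² = 1)
(g + 65)² = (1 + 65)² = 66² = 4356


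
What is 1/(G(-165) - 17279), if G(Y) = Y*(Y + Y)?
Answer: 1/37171 ≈ 2.6903e-5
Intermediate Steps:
G(Y) = 2*Y**2 (G(Y) = Y*(2*Y) = 2*Y**2)
1/(G(-165) - 17279) = 1/(2*(-165)**2 - 17279) = 1/(2*27225 - 17279) = 1/(54450 - 17279) = 1/37171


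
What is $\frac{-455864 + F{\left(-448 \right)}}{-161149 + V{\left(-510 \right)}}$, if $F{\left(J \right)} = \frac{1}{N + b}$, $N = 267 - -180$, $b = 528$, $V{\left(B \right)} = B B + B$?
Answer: $- \frac{444467399}{95979975} \approx -4.6308$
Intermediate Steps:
$V{\left(B \right)} = B + B^{2}$ ($V{\left(B \right)} = B^{2} + B = B + B^{2}$)
$N = 447$ ($N = 267 + 180 = 447$)
$F{\left(J \right)} = \frac{1}{975}$ ($F{\left(J \right)} = \frac{1}{447 + 528} = \frac{1}{975}$)
$\frac{-455864 + F{\left(-448 \right)}}{-161149 + V{\left(-510 \right)}} = \frac{-455864 + \frac{1}{975}}{-161149 - 510 \left(1 - 510\right)} = - \frac{444467399}{975 \left(-161149 - -259590\right)} = - \frac{444467399}{975 \left(-161149 + 259590\right)} = - \frac{444467399}{975 \cdot 98441} = \left(- \frac{444467399}{975}\right) \frac{1}{98441} = - \frac{444467399}{95979975}$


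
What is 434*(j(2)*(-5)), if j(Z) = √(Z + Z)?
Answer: -4340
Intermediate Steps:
j(Z) = √2*√Z (j(Z) = √(2*Z) = √2*√Z)
434*(j(2)*(-5)) = 434*((√2*√2)*(-5)) = 434*(2*(-5)) = 434*(-10) = -4340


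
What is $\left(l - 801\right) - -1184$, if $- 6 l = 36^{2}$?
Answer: $167$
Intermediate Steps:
$l = -216$ ($l = - \frac{36^{2}}{6} = \left(- \frac{1}{6}\right) 1296 = -216$)
$\left(l - 801\right) - -1184 = \left(-216 - 801\right) - -1184 = \left(-216 - 801\right) + 1184 = -1017 + 1184 = 167$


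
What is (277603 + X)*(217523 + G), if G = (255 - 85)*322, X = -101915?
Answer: 47833341944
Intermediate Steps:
G = 54740 (G = 170*322 = 54740)
(277603 + X)*(217523 + G) = (277603 - 101915)*(217523 + 54740) = 175688*272263 = 47833341944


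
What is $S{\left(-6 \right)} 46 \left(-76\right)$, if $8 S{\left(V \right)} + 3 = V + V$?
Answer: $6555$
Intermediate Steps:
$S{\left(V \right)} = - \frac{3}{8} + \frac{V}{4}$ ($S{\left(V \right)} = - \frac{3}{8} + \frac{V + V}{8} = - \frac{3}{8} + \frac{2 V}{8} = - \frac{3}{8} + \frac{V}{4}$)
$S{\left(-6 \right)} 46 \left(-76\right) = \left(- \frac{3}{8} + \frac{1}{4} \left(-6\right)\right) 46 \left(-76\right) = \left(- \frac{3}{8} - \frac{3}{2}\right) 46 \left(-76\right) = \left(- \frac{15}{8}\right) 46 \left(-76\right) = \left(- \frac{345}{4}\right) \left(-76\right) = 6555$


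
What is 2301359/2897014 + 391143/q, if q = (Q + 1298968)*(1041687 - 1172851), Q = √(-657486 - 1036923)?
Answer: 11575571276147677128463/14571689579116825757822 + 391143*I*√1694409/221315582693470012 ≈ 0.79439 + 2.3006e-9*I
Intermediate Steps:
Q = I*√1694409 (Q = √(-1694409) = I*√1694409 ≈ 1301.7*I)
q = -170377838752 - 131164*I*√1694409 (q = (I*√1694409 + 1298968)*(1041687 - 1172851) = (1298968 + I*√1694409)*(-131164) = -170377838752 - 131164*I*√1694409 ≈ -1.7038e+11 - 1.7074e+8*I)
2301359/2897014 + 391143/q = 2301359/2897014 + 391143/(-170377838752 - 131164*I*√1694409)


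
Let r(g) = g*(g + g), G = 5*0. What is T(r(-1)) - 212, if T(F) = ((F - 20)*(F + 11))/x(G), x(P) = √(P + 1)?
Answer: -446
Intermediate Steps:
G = 0
r(g) = 2*g² (r(g) = g*(2*g) = 2*g²)
x(P) = √(1 + P)
T(F) = (-20 + F)*(11 + F) (T(F) = ((F - 20)*(F + 11))/(√(1 + 0)) = ((-20 + F)*(11 + F))/(√1) = ((-20 + F)*(11 + F))/1 = ((-20 + F)*(11 + F))*1 = (-20 + F)*(11 + F))
T(r(-1)) - 212 = (-220 + (2*(-1)²)² - 18*(-1)²) - 212 = (-220 + (2*1)² - 18) - 212 = (-220 + 2² - 9*2) - 212 = (-220 + 4 - 18) - 212 = -234 - 212 = -446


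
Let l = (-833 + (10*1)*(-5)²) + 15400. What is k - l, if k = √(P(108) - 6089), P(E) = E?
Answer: -14817 + I*√5981 ≈ -14817.0 + 77.337*I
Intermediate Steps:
l = 14817 (l = (-833 + 10*25) + 15400 = (-833 + 250) + 15400 = -583 + 15400 = 14817)
k = I*√5981 (k = √(108 - 6089) = √(-5981) = I*√5981 ≈ 77.337*I)
k - l = I*√5981 - 1*14817 = I*√5981 - 14817 = -14817 + I*√5981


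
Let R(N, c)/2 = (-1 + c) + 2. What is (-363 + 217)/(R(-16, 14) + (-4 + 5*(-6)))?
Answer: 73/2 ≈ 36.500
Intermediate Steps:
R(N, c) = 2 + 2*c (R(N, c) = 2*((-1 + c) + 2) = 2*(1 + c) = 2 + 2*c)
(-363 + 217)/(R(-16, 14) + (-4 + 5*(-6))) = (-363 + 217)/((2 + 2*14) + (-4 + 5*(-6))) = -146/((2 + 28) + (-4 - 30)) = -146/(30 - 34) = -146/(-4) = -146*(-¼) = 73/2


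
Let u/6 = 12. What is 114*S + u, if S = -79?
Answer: -8934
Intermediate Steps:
u = 72 (u = 6*12 = 72)
114*S + u = 114*(-79) + 72 = -9006 + 72 = -8934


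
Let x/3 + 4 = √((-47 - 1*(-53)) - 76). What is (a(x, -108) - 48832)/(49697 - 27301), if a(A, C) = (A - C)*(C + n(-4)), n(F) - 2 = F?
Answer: -14848/5599 - 15*I*√70/1018 ≈ -2.6519 - 0.12328*I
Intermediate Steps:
n(F) = 2 + F
x = -12 + 3*I*√70 (x = -12 + 3*√((-47 - 1*(-53)) - 76) = -12 + 3*√((-47 + 53) - 76) = -12 + 3*√(6 - 76) = -12 + 3*√(-70) = -12 + 3*(I*√70) = -12 + 3*I*√70 ≈ -12.0 + 25.1*I)
a(A, C) = (-2 + C)*(A - C) (a(A, C) = (A - C)*(C + (2 - 4)) = (A - C)*(C - 2) = (A - C)*(-2 + C) = (-2 + C)*(A - C))
(a(x, -108) - 48832)/(49697 - 27301) = ((-1*(-108)² - 2*(-12 + 3*I*√70) + 2*(-108) + (-12 + 3*I*√70)*(-108)) - 48832)/(49697 - 27301) = ((-1*11664 + (24 - 6*I*√70) - 216 + (1296 - 324*I*√70)) - 48832)/22396 = ((-11664 + (24 - 6*I*√70) - 216 + (1296 - 324*I*√70)) - 48832)*(1/22396) = ((-10560 - 330*I*√70) - 48832)*(1/22396) = (-59392 - 330*I*√70)*(1/22396) = -14848/5599 - 15*I*√70/1018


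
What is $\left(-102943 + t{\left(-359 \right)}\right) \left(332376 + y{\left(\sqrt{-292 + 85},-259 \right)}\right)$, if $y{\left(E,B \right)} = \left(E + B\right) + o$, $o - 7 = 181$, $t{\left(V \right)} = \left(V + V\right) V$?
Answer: $51447127795 + 464457 i \sqrt{23} \approx 5.1447 \cdot 10^{10} + 2.2275 \cdot 10^{6} i$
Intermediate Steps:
$t{\left(V \right)} = 2 V^{2}$ ($t{\left(V \right)} = 2 V V = 2 V^{2}$)
$o = 188$ ($o = 7 + 181 = 188$)
$y{\left(E,B \right)} = 188 + B + E$ ($y{\left(E,B \right)} = \left(E + B\right) + 188 = \left(B + E\right) + 188 = 188 + B + E$)
$\left(-102943 + t{\left(-359 \right)}\right) \left(332376 + y{\left(\sqrt{-292 + 85},-259 \right)}\right) = \left(-102943 + 2 \left(-359\right)^{2}\right) \left(332376 + \left(188 - 259 + \sqrt{-292 + 85}\right)\right) = \left(-102943 + 2 \cdot 128881\right) \left(332376 + \left(188 - 259 + \sqrt{-207}\right)\right) = \left(-102943 + 257762\right) \left(332376 + \left(188 - 259 + 3 i \sqrt{23}\right)\right) = 154819 \left(332376 - \left(71 - 3 i \sqrt{23}\right)\right) = 154819 \left(332305 + 3 i \sqrt{23}\right) = 51447127795 + 464457 i \sqrt{23}$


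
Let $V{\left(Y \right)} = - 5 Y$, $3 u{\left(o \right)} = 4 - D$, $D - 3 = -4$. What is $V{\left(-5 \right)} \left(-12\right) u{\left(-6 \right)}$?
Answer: $-500$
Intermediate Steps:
$D = -1$ ($D = 3 - 4 = -1$)
$u{\left(o \right)} = \frac{5}{3}$ ($u{\left(o \right)} = \frac{4 - -1}{3} = \frac{4 + 1}{3} = \frac{1}{3} \cdot 5 = \frac{5}{3}$)
$V{\left(-5 \right)} \left(-12\right) u{\left(-6 \right)} = \left(-5\right) \left(-5\right) \left(-12\right) \frac{5}{3} = 25 \left(-12\right) \frac{5}{3} = \left(-300\right) \frac{5}{3} = -500$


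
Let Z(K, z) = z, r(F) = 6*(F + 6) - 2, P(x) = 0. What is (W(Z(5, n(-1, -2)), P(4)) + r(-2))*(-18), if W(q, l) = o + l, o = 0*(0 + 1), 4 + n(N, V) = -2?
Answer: -396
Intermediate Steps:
n(N, V) = -6 (n(N, V) = -4 - 2 = -6)
r(F) = 34 + 6*F (r(F) = 6*(6 + F) - 2 = (36 + 6*F) - 2 = 34 + 6*F)
o = 0 (o = 0*1 = 0)
W(q, l) = l (W(q, l) = 0 + l = l)
(W(Z(5, n(-1, -2)), P(4)) + r(-2))*(-18) = (0 + (34 + 6*(-2)))*(-18) = (0 + (34 - 12))*(-18) = (0 + 22)*(-18) = 22*(-18) = -396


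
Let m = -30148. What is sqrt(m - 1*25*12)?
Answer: 4*I*sqrt(1903) ≈ 174.49*I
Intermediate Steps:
sqrt(m - 1*25*12) = sqrt(-30148 - 1*25*12) = sqrt(-30148 - 25*12) = sqrt(-30148 - 300) = sqrt(-30448) = 4*I*sqrt(1903)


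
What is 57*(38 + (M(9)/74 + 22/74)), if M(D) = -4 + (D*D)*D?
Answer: 202863/74 ≈ 2741.4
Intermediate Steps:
M(D) = -4 + D**3 (M(D) = -4 + D**2*D = -4 + D**3)
57*(38 + (M(9)/74 + 22/74)) = 57*(38 + ((-4 + 9**3)/74 + 22/74)) = 57*(38 + ((-4 + 729)*(1/74) + 22*(1/74))) = 57*(38 + (725*(1/74) + 11/37)) = 57*(38 + (725/74 + 11/37)) = 57*(38 + 747/74) = 57*(3559/74) = 202863/74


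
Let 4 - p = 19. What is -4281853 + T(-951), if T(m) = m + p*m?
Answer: -4268539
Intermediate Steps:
p = -15 (p = 4 - 1*19 = 4 - 19 = -15)
T(m) = -14*m (T(m) = m - 15*m = -14*m)
-4281853 + T(-951) = -4281853 - 14*(-951) = -4281853 + 13314 = -4268539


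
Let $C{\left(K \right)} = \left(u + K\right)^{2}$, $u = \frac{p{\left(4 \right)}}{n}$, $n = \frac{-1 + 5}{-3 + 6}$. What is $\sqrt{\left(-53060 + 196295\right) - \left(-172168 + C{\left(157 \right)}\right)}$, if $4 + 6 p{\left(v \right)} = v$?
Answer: $3 \sqrt{32306} \approx 539.22$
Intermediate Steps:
$p{\left(v \right)} = - \frac{2}{3} + \frac{v}{6}$
$n = \frac{4}{3} \approx 1.3333$
$u = 0$ ($u = \frac{- \frac{2}{3} + \frac{1}{6} \cdot 4}{\frac{4}{3}} = \left(- \frac{2}{3} + \frac{2}{3}\right) \frac{3}{4} = 0 \cdot \frac{3}{4} = 0$)
$C{\left(K \right)} = K^{2}$ ($C{\left(K \right)} = \left(0 + K\right)^{2} = K^{2}$)
$\sqrt{\left(-53060 + 196295\right) - \left(-172168 + C{\left(157 \right)}\right)} = \sqrt{\left(-53060 + 196295\right) + \left(172168 - 157^{2}\right)} = \sqrt{143235 + \left(172168 - 24649\right)} = \sqrt{143235 + 147519} = \sqrt{290754} = 3 \sqrt{32306}$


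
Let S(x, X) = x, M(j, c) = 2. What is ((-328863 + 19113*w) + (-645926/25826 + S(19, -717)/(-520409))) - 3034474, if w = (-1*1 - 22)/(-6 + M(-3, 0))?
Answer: -87453604562831189/26880165668 ≈ -3.2535e+6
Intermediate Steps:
w = 23/4 (w = (-1*1 - 22)/(-6 + 2) = (-1 - 22)/(-4) = -23*(-¼) = 23/4 ≈ 5.7500)
((-328863 + 19113*w) + (-645926/25826 + S(19, -717)/(-520409))) - 3034474 = ((-328863 + 19113*(23/4)) + (-645926/25826 + 19/(-520409))) - 3034474 = ((-328863 + 439599/4) + (-645926*1/25826 + 19*(-1/520409))) - 3034474 = (-875853/4 + (-322963/12913 - 19/520409)) - 3034474 = (-875853/4 - 168073097214/6720041417) - 3034474 = -5886440727592557/26880165668 - 3034474 = -87453604562831189/26880165668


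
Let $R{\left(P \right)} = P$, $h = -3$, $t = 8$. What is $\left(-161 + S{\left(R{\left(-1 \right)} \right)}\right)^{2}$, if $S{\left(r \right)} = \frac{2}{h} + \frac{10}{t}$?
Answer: $\frac{3705625}{144} \approx 25734.0$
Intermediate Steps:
$S{\left(r \right)} = \frac{7}{12}$ ($S{\left(r \right)} = \frac{2}{-3} + \frac{10}{8} = 2 \left(- \frac{1}{3}\right) + 10 \cdot \frac{1}{8} = - \frac{2}{3} + \frac{5}{4} = \frac{7}{12}$)
$\left(-161 + S{\left(R{\left(-1 \right)} \right)}\right)^{2} = \left(-161 + \frac{7}{12}\right)^{2} = \left(- \frac{1925}{12}\right)^{2} = \frac{3705625}{144}$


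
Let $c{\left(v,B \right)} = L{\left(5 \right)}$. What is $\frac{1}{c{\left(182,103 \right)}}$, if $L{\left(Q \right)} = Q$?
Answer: $\frac{1}{5} \approx 0.2$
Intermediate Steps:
$c{\left(v,B \right)} = 5$
$\frac{1}{c{\left(182,103 \right)}} = \frac{1}{5}$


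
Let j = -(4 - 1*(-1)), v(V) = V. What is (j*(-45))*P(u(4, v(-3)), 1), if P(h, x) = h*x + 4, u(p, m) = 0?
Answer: 900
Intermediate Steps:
P(h, x) = 4 + h*x
j = -5 (j = -(4 + 1) = -1*5 = -5)
(j*(-45))*P(u(4, v(-3)), 1) = (-5*(-45))*(4 + 0*1) = 225*(4 + 0) = 225*4 = 900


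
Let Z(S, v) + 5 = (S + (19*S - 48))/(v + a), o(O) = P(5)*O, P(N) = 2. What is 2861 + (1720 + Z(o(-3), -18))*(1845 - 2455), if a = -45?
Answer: -3134747/3 ≈ -1.0449e+6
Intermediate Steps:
o(O) = 2*O
Z(S, v) = -5 + (-48 + 20*S)/(-45 + v) (Z(S, v) = -5 + (S + (19*S - 48))/(v - 45) = -5 + (S + (-48 + 19*S))/(-45 + v) = -5 + (-48 + 20*S)/(-45 + v))
2861 + (1720 + Z(o(-3), -18))*(1845 - 2455) = 2861 + (1720 + (177 - 5*(-18) + 20*(2*(-3)))/(-45 - 18))*(1845 - 2455) = 2861 + (1720 + (177 + 90 + 20*(-6))/(-63))*(-610) = 2861 + (1720 - (177 + 90 - 120)/63)*(-610) = 2861 + (1720 - 1/63*147)*(-610) = 2861 + (1720 - 7/3)*(-610) = 2861 + (5153/3)*(-610) = 2861 - 3143330/3 = -3134747/3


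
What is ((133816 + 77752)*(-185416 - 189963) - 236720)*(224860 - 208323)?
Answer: -1313342427944704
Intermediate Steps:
((133816 + 77752)*(-185416 - 189963) - 236720)*(224860 - 208323) = (211568*(-375379) - 236720)*16537 = (-79418184272 - 236720)*16537 = -79418420992*16537 = -1313342427944704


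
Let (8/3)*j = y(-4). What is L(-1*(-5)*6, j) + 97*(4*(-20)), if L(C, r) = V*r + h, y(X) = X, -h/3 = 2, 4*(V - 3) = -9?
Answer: -62137/8 ≈ -7767.1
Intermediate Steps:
V = ¾ (V = 3 + (¼)*(-9) = 3 - 9/4 = ¾ ≈ 0.75000)
h = -6 (h = -3*2 = -6)
j = -3/2 (j = (3/8)*(-4) = -3/2 ≈ -1.5000)
L(C, r) = -6 + 3*r/4 (L(C, r) = 3*r/4 - 6 = -6 + 3*r/4)
L(-1*(-5)*6, j) + 97*(4*(-20)) = (-6 + (¾)*(-3/2)) + 97*(4*(-20)) = (-6 - 9/8) + 97*(-80) = -57/8 - 7760 = -62137/8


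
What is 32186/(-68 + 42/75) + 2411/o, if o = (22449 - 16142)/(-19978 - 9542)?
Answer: -62536066735/5316801 ≈ -11762.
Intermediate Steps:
o = -6307/29520 (o = 6307/(-29520) = 6307*(-1/29520) = -6307/29520 ≈ -0.21365)
32186/(-68 + 42/75) + 2411/o = 32186/(-68 + 42/75) + 2411/(-6307/29520) = 32186/(-68 + (1/75)*42) + 2411*(-29520/6307) = 32186/(-68 + 14/25) - 71172720/6307 = 32186/(-1686/25) - 71172720/6307 = 32186*(-25/1686) - 71172720/6307 = -402325/843 - 71172720/6307 = -62536066735/5316801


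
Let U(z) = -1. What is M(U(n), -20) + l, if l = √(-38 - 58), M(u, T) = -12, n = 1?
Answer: -12 + 4*I*√6 ≈ -12.0 + 9.798*I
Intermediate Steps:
l = 4*I*√6 (l = √(-96) = 4*I*√6 ≈ 9.798*I)
M(U(n), -20) + l = -12 + 4*I*√6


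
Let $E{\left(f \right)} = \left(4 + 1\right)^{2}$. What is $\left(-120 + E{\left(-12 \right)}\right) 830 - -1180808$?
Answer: $1101958$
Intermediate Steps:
$E{\left(f \right)} = 25$ ($E{\left(f \right)} = 5^{2} = 25$)
$\left(-120 + E{\left(-12 \right)}\right) 830 - -1180808 = \left(-120 + 25\right) 830 - -1180808 = \left(-95\right) 830 + 1180808 = -78850 + 1180808 = 1101958$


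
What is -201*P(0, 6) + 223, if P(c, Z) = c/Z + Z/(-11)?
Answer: 3659/11 ≈ 332.64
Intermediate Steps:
P(c, Z) = -Z/11 + c/Z (P(c, Z) = c/Z + Z*(-1/11) = c/Z - Z/11 = -Z/11 + c/Z)
-201*P(0, 6) + 223 = -201*(-1/11*6 + 0/6) + 223 = -201*(-6/11 + 0*(⅙)) + 223 = -201*(-6/11 + 0) + 223 = -201*(-6/11) + 223 = 1206/11 + 223 = 3659/11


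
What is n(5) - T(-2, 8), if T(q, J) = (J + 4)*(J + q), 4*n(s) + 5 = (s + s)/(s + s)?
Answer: -73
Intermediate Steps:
n(s) = -1 (n(s) = -5/4 + ((s + s)/(s + s))/4 = -5/4 + ((2*s)/((2*s)))/4 = -5/4 + ((2*s)*(1/(2*s)))/4 = -5/4 + (¼)*1 = -5/4 + ¼ = -1)
T(q, J) = (4 + J)*(J + q)
n(5) - T(-2, 8) = -1 - (8² + 4*8 + 4*(-2) + 8*(-2)) = -1 - (64 + 32 - 8 - 16) = -1 - 1*72 = -1 - 72 = -73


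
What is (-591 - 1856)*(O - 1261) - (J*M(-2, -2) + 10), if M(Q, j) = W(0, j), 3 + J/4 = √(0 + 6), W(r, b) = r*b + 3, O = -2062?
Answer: 8131407 - 12*√6 ≈ 8.1314e+6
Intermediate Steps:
W(r, b) = 3 + b*r (W(r, b) = b*r + 3 = 3 + b*r)
J = -12 + 4*√6 (J = -12 + 4*√(0 + 6) = -12 + 4*√6 ≈ -2.2020)
M(Q, j) = 3 (M(Q, j) = 3 + j*0 = 3 + 0 = 3)
(-591 - 1856)*(O - 1261) - (J*M(-2, -2) + 10) = (-591 - 1856)*(-2062 - 1261) - ((-12 + 4*√6)*3 + 10) = -2447*(-3323) - ((-36 + 12*√6) + 10) = 8131381 - (-26 + 12*√6) = 8131381 + (26 - 12*√6) = 8131407 - 12*√6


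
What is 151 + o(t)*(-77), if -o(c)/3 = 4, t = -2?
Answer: 1075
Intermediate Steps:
o(c) = -12 (o(c) = -3*4 = -12)
151 + o(t)*(-77) = 151 - 12*(-77) = 151 + 924 = 1075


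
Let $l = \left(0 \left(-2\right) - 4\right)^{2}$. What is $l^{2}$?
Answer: $256$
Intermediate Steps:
$l = 16$ ($l = \left(0 - 4\right)^{2} = \left(-4\right)^{2} = 16$)
$l^{2} = 16^{2} = 256$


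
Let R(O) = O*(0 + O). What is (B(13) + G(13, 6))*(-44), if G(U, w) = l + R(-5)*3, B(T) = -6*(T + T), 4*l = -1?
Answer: 3575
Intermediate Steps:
l = -¼ (l = (¼)*(-1) = -¼ ≈ -0.25000)
B(T) = -12*T
R(O) = O² (R(O) = O*O = O²)
G(U, w) = 299/4 (G(U, w) = -¼ + (-5)²*3 = -¼ + 25*3 = -¼ + 75 = 299/4)
(B(13) + G(13, 6))*(-44) = (-12*13 + 299/4)*(-44) = (-156 + 299/4)*(-44) = -325/4*(-44) = 3575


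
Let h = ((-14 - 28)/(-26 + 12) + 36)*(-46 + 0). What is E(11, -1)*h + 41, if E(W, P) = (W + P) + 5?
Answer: -26869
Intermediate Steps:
E(W, P) = 5 + P + W (E(W, P) = (P + W) + 5 = 5 + P + W)
h = -1794 (h = (-42/(-14) + 36)*(-46) = (-42*(-1/14) + 36)*(-46) = (3 + 36)*(-46) = 39*(-46) = -1794)
E(11, -1)*h + 41 = (5 - 1 + 11)*(-1794) + 41 = 15*(-1794) + 41 = -26910 + 41 = -26869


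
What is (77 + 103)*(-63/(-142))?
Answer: 5670/71 ≈ 79.859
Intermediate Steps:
(77 + 103)*(-63/(-142)) = 180*(-63*(-1/142)) = 180*(63/142) = 5670/71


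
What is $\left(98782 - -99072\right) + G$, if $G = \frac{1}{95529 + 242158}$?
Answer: $\frac{66812723699}{337687} \approx 1.9785 \cdot 10^{5}$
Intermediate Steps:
$G = \frac{1}{337687} \approx 2.9613 \cdot 10^{-6}$
$\left(98782 - -99072\right) + G = \left(98782 - -99072\right) + \frac{1}{337687} = \left(98782 + \left(-39368 + 138440\right)\right) + \frac{1}{337687} = \left(98782 + 99072\right) + \frac{1}{337687} = 197854 + \frac{1}{337687} = \frac{66812723699}{337687}$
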